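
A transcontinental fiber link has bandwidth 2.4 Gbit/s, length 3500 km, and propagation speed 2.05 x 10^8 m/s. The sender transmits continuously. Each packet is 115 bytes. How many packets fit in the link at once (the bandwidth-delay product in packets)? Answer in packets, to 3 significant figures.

Propagation delay = 3500000 / 2.05e+08 = 0.0170732 s.
BDP = R × t_prop = 2400000000 × 0.0170732 = 40975600 bits.
In packets of 920 bits: 44500 packets.

44500 packets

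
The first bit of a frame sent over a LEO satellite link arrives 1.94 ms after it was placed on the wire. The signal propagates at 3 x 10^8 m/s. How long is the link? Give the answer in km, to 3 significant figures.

d = s × t_prop = 300000000 × 0.00194 = 582 km.

582 km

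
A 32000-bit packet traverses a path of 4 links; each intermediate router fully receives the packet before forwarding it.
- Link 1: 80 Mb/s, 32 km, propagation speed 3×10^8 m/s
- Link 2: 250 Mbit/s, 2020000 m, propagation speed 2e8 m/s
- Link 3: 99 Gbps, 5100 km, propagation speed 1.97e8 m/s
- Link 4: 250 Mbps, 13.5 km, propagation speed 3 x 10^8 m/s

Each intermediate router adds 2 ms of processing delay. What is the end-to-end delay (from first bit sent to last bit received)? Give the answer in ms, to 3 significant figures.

42.8 ms

Transmission delays (L/R per hop): 0.4, 0.128, 0.000323232, 0.128 ms; sum = 0.656323 ms.
Propagation delays (d/s per hop): 0.106667, 10.1, 25.8883, 0.045 ms; sum = 36.14 ms.
Processing at 3 router(s): 3 × 2 ms = 6 ms.
End-to-end = 42.8 ms.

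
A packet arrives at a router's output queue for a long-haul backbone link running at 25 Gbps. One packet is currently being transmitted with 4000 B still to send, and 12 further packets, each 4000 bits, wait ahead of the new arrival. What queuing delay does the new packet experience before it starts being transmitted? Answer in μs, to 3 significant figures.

3.20 μs

Each queued packet: L/R = 4000/25000000000 = 0.16 μs.
12 queued → 1.92 μs.
Plus remaining 32000 bits of current packet: 1.28 μs.
Queuing delay = 3.20 μs.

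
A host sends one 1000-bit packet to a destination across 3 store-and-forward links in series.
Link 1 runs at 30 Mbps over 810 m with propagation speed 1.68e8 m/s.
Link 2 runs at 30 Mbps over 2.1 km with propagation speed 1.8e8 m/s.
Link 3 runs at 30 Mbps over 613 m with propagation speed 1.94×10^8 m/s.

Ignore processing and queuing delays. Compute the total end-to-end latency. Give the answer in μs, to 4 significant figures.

Transmission delay per hop = L/R = 1000/30000000 = 33.3333 μs; 3 hops → 100 μs.
Propagation delays (d/s per hop): 4.82143, 11.6667, 3.15979 μs; sum = 19.6479 μs.
End-to-end = 119.6 μs.

119.6 μs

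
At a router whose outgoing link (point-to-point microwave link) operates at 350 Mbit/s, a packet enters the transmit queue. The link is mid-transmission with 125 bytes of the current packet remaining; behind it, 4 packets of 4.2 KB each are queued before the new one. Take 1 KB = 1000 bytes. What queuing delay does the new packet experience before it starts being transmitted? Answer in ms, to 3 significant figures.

Each queued packet: L/R = 33600/350000000 = 0.096 ms.
4 queued → 0.384 ms.
Plus remaining 1000 bits of current packet: 0.00285714 ms.
Queuing delay = 0.387 ms.

0.387 ms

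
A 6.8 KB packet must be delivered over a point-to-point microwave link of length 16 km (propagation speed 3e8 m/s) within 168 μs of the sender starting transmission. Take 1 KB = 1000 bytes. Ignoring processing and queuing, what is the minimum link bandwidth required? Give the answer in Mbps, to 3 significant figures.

L = 54400 bits.
Propagation delay = 16000 / 300000000 = 53.3333 μs.
Transmission budget = 168 − 53.3333 = 114.667 μs.
R ≥ L / t_tx = 54400 bits / 0.000114667 s = 474 Mbps.

474 Mbps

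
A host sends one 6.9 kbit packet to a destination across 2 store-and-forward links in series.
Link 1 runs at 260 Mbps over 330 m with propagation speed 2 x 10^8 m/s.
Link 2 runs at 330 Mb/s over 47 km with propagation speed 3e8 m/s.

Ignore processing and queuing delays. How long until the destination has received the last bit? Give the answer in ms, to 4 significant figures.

0.2058 ms

L = 6900 bits.
Transmission delays (L/R per hop): 0.0265385, 0.0209091 ms; sum = 0.0474476 ms.
Propagation delays (d/s per hop): 0.00165, 0.156667 ms; sum = 0.158317 ms.
End-to-end = 0.2058 ms.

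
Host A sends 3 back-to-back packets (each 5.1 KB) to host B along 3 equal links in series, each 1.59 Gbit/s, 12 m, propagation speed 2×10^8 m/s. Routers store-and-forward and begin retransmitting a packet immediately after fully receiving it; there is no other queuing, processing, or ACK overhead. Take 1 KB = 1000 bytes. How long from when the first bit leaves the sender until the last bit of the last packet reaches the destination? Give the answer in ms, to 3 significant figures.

Per-hop transmission t_tx = L/R = 40800/1590000000 = 0.0256604 ms.
Per-hop propagation t_prop = 12/200000000 = 6e-05 ms.
Pipeline fill: first packet needs 3·t_tx to clear all hops; remaining 2 packets each add one t_tx.
Total = (3+3-1)·t_tx + 3·t_prop = 5·0.0256604 + 3·6e-05 = 0.128 ms.

0.128 ms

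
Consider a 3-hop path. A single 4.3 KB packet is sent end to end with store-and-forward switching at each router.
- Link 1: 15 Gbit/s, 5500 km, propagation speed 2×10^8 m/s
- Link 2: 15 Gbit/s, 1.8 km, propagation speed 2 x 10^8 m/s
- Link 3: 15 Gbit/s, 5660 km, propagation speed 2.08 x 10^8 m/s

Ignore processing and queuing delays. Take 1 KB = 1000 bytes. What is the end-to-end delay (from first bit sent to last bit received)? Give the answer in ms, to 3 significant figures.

54.7 ms

L = 34400 bits.
Transmission delay per hop = L/R = 34400/15000000000 = 0.00229333 ms; 3 hops → 0.00688 ms.
Propagation delays (d/s per hop): 27.5, 0.009, 27.2115 ms; sum = 54.7205 ms.
End-to-end = 54.7 ms.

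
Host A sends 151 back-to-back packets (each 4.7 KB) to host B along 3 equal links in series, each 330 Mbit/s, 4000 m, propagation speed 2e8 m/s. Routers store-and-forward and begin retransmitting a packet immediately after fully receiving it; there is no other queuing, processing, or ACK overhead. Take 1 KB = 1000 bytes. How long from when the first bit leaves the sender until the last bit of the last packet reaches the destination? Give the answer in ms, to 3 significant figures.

17.5 ms

Per-hop transmission t_tx = L/R = 37600/330000000 = 0.113939 ms.
Per-hop propagation t_prop = 4000/200000000 = 0.02 ms.
Pipeline fill: first packet needs 3·t_tx to clear all hops; remaining 150 packets each add one t_tx.
Total = (3+151-1)·t_tx + 3·t_prop = 153·0.113939 + 3·0.02 = 17.5 ms.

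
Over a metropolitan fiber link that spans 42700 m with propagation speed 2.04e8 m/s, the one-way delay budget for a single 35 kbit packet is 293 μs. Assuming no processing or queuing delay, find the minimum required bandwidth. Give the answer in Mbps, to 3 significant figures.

Propagation delay = 42700 / 204000000 = 209.314 μs.
Transmission budget = 293 − 209.314 = 83.6863 μs.
R ≥ L / t_tx = 35000 bits / 8.36863e-05 s = 418 Mbps.

418 Mbps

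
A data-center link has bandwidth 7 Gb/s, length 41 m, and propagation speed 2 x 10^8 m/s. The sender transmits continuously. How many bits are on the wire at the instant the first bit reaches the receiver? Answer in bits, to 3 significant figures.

1440 bits

Propagation delay = 41 / 200000000 = 2.05e-07 s.
BDP = R × t_prop = 7000000000 × 2.05e-07 = 1435 bits.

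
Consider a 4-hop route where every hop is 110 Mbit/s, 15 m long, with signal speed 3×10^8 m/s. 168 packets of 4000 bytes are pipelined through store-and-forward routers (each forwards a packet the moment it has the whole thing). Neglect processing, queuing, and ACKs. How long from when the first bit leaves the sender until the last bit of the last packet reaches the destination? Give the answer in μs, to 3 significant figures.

49700 μs

Per-hop transmission t_tx = L/R = 32000/110000000 = 290.909 μs.
Per-hop propagation t_prop = 15/300000000 = 0.05 μs.
Pipeline fill: first packet needs 4·t_tx to clear all hops; remaining 167 packets each add one t_tx.
Total = (4+168-1)·t_tx + 4·t_prop = 171·290.909 + 4·0.05 = 49700 μs.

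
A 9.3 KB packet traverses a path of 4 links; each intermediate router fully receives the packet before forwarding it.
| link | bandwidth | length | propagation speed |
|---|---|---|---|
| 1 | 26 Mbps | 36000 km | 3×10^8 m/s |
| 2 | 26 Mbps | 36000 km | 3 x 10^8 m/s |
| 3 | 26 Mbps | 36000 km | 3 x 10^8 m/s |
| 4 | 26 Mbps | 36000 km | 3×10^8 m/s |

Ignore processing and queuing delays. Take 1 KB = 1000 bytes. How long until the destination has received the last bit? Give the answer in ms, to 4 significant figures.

491.4 ms

L = 74400 bits.
Transmission delay per hop = L/R = 74400/26000000 = 2.86154 ms; 4 hops → 11.4462 ms.
Propagation delays (d/s per hop): 120, 120, 120, 120 ms; sum = 480 ms.
End-to-end = 491.4 ms.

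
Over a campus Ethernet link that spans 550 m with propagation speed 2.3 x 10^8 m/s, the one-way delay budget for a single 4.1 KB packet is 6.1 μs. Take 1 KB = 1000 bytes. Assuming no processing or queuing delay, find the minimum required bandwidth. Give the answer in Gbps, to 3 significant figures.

L = 32800 bits.
Propagation delay = 550 / 2.3e+08 = 2.3913 μs.
Transmission budget = 6.1 − 2.3913 = 3.7087 μs.
R ≥ L / t_tx = 32800 bits / 3.7087e-06 s = 8.84 Gbps.

8.84 Gbps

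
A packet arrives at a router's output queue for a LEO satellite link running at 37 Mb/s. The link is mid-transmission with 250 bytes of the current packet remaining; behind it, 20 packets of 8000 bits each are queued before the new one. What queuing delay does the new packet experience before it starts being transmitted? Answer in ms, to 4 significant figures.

Each queued packet: L/R = 8000/37000000 = 0.216216 ms.
20 queued → 4.32432 ms.
Plus remaining 2000 bits of current packet: 0.0540541 ms.
Queuing delay = 4.378 ms.

4.378 ms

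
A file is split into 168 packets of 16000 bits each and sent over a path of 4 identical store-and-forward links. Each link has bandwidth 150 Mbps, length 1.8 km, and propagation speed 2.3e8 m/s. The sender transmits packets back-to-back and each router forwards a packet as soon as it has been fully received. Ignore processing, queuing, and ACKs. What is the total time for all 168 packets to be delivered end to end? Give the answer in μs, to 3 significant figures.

Per-hop transmission t_tx = L/R = 16000/150000000 = 106.667 μs.
Per-hop propagation t_prop = 1800/2.3e+08 = 7.82609 μs.
Pipeline fill: first packet needs 4·t_tx to clear all hops; remaining 167 packets each add one t_tx.
Total = (4+168-1)·t_tx + 4·t_prop = 171·106.667 + 4·7.82609 = 18300 μs.

18300 μs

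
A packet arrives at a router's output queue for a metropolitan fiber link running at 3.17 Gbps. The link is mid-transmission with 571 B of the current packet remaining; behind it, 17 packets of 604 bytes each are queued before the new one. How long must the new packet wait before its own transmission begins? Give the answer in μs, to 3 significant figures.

Each queued packet: L/R = 4832/3170000000 = 1.52429 μs.
17 queued → 25.9129 μs.
Plus remaining 4568 bits of current packet: 1.44101 μs.
Queuing delay = 27.4 μs.

27.4 μs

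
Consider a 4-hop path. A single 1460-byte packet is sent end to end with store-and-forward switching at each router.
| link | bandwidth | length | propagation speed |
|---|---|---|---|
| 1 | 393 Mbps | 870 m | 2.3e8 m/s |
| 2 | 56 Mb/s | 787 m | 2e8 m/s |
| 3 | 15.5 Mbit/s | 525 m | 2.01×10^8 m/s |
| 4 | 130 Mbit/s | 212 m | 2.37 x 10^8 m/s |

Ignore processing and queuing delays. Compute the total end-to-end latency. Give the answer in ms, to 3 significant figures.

L = 1460 × 8 = 11680 bits.
Transmission delays (L/R per hop): 0.0297201, 0.208571, 0.753548, 0.0898462 ms; sum = 1.08169 ms.
Propagation delays (d/s per hop): 0.00378261, 0.003935, 0.00261194, 0.000894515 ms; sum = 0.0112241 ms.
End-to-end = 1.09 ms.

1.09 ms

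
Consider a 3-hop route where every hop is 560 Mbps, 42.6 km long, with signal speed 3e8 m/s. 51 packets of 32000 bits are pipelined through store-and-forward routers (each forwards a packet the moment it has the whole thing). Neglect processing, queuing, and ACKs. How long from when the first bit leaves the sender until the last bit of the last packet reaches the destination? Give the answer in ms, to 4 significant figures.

Per-hop transmission t_tx = L/R = 32000/560000000 = 0.0571429 ms.
Per-hop propagation t_prop = 42600/300000000 = 0.142 ms.
Pipeline fill: first packet needs 3·t_tx to clear all hops; remaining 50 packets each add one t_tx.
Total = (3+51-1)·t_tx + 3·t_prop = 53·0.0571429 + 3·0.142 = 3.455 ms.

3.455 ms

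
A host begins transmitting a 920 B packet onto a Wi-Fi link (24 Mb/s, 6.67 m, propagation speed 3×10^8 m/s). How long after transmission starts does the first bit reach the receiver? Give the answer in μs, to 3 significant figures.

First bit experiences only propagation delay: d/s = 6.67/300000000 = 0.0222 μs.

0.0222 μs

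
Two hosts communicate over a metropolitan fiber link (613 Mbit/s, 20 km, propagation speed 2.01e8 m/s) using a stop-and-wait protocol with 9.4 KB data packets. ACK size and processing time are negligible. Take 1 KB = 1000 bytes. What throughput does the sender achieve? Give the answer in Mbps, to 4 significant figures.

t_tx = L/R = 75200/613000000 = 0.000122675 s.
t_prop = 20000/2.01e+08 = 9.95025e-05 s; RTT = 0.000199005 s.
Cycle = t_tx + RTT = 0.00032168 s.
Throughput = L / cycle = 75200 / 0.00032168 = 233.8 Mbps.

233.8 Mbps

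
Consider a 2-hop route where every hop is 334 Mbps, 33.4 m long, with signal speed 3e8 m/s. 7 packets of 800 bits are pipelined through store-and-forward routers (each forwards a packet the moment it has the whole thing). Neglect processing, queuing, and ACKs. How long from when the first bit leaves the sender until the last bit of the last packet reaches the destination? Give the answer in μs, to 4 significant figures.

19.38 μs

Per-hop transmission t_tx = L/R = 800/334000000 = 2.39521 μs.
Per-hop propagation t_prop = 33.4/300000000 = 0.111333 μs.
Pipeline fill: first packet needs 2·t_tx to clear all hops; remaining 6 packets each add one t_tx.
Total = (2+7-1)·t_tx + 2·t_prop = 8·2.39521 + 2·0.111333 = 19.38 μs.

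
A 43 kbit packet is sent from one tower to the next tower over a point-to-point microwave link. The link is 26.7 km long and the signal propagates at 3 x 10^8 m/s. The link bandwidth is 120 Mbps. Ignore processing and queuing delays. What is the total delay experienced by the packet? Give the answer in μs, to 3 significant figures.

L = 43000 bits.
Transmission delay = L/R = 43000 / 120000000 = 358.333 μs.
Propagation delay = d/s = 26700 m / 300000000 m/s = 89 μs.
Total = 447 μs.

447 μs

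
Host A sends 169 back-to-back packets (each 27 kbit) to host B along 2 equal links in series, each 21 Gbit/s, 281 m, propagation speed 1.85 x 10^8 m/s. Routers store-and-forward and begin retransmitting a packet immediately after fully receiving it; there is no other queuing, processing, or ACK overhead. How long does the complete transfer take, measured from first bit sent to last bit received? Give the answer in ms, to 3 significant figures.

Per-hop transmission t_tx = L/R = 27000/21000000000 = 0.00128571 ms.
Per-hop propagation t_prop = 281/185000000 = 0.00151892 ms.
Pipeline fill: first packet needs 2·t_tx to clear all hops; remaining 168 packets each add one t_tx.
Total = (2+169-1)·t_tx + 2·t_prop = 170·0.00128571 + 2·0.00151892 = 0.222 ms.

0.222 ms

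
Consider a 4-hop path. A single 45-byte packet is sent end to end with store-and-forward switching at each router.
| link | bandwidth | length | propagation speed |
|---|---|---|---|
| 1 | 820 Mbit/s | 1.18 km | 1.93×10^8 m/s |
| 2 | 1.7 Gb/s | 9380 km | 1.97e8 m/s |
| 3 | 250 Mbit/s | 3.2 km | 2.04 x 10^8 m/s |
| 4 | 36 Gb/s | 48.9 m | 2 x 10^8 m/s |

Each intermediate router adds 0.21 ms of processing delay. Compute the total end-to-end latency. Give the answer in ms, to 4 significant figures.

48.27 ms

L = 45 × 8 = 360 bits.
Transmission delays (L/R per hop): 0.000439024, 0.000211765, 0.00144, 1e-05 ms; sum = 0.00210079 ms.
Propagation delays (d/s per hop): 0.00611399, 47.6142, 0.0156863, 0.0002445 ms; sum = 47.6363 ms.
Processing at 3 router(s): 3 × 0.21 ms = 0.63 ms.
End-to-end = 48.27 ms.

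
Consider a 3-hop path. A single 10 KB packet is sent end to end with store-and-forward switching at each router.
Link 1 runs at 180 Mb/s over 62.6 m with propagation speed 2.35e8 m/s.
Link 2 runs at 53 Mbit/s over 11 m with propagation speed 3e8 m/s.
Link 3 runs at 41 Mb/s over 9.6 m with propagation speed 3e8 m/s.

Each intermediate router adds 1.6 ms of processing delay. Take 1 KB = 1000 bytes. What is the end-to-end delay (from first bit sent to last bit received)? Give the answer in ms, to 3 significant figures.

L = 80000 bits.
Transmission delays (L/R per hop): 0.444444, 1.50943, 1.95122 ms; sum = 3.9051 ms.
Propagation delays (d/s per hop): 0.000266383, 3.66667e-05, 3.2e-05 ms; sum = 0.00033505 ms.
Processing at 2 router(s): 2 × 1.6 ms = 3.2 ms.
End-to-end = 7.11 ms.

7.11 ms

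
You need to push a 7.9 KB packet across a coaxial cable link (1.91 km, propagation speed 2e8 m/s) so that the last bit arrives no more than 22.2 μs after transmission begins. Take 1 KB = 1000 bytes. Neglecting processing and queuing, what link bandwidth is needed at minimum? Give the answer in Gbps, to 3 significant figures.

5.00 Gbps

L = 63200 bits.
Propagation delay = 1910 / 200000000 = 9.55 μs.
Transmission budget = 22.2 − 9.55 = 12.65 μs.
R ≥ L / t_tx = 63200 bits / 1.265e-05 s = 5.00 Gbps.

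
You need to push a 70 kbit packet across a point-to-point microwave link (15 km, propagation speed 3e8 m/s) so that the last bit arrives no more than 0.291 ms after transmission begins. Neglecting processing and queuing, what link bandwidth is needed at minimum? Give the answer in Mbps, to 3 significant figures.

290 Mbps

Propagation delay = 15000 / 300000000 = 0.05 ms.
Transmission budget = 0.291 − 0.05 = 0.241 ms.
R ≥ L / t_tx = 70000 bits / 0.000241 s = 290 Mbps.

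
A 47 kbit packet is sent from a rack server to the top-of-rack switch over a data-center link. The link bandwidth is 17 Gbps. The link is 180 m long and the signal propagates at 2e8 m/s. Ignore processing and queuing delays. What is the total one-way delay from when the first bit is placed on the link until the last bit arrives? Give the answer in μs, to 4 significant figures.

L = 47000 bits.
Transmission delay = L/R = 47000 / 17000000000 = 2.76471 μs.
Propagation delay = d/s = 180 m / 200000000 m/s = 0.9 μs.
Total = 3.665 μs.

3.665 μs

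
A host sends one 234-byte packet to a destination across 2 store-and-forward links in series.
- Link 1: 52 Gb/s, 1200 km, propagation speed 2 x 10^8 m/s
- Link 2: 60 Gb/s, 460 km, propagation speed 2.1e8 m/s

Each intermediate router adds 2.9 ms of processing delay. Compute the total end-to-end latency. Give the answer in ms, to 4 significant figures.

L = 234 × 8 = 1872 bits.
Transmission delays (L/R per hop): 3.6e-05, 3.12e-05 ms; sum = 6.72e-05 ms.
Propagation delays (d/s per hop): 6, 2.19048 ms; sum = 8.19048 ms.
Processing at 1 router(s): 1 × 2.9 ms = 2.9 ms.
End-to-end = 11.09 ms.

11.09 ms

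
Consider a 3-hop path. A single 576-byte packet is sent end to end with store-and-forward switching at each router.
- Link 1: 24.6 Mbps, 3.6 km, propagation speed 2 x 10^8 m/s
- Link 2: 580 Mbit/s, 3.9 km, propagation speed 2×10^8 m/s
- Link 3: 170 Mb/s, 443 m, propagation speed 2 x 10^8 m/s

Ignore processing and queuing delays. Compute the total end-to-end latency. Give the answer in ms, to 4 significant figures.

L = 576 × 8 = 4608 bits.
Transmission delays (L/R per hop): 0.187317, 0.00794483, 0.0271059 ms; sum = 0.222368 ms.
Propagation delays (d/s per hop): 0.018, 0.0195, 0.002215 ms; sum = 0.039715 ms.
End-to-end = 0.2621 ms.

0.2621 ms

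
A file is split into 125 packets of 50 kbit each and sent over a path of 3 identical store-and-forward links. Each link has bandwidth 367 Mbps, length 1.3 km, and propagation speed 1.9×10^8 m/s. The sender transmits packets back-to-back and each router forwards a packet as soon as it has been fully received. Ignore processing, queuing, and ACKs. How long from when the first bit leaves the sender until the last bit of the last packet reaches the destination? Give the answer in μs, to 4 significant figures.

Per-hop transmission t_tx = L/R = 50000/367000000 = 136.24 μs.
Per-hop propagation t_prop = 1300/190000000 = 6.84211 μs.
Pipeline fill: first packet needs 3·t_tx to clear all hops; remaining 124 packets each add one t_tx.
Total = (3+125-1)·t_tx + 3·t_prop = 127·136.24 + 3·6.84211 = 17320 μs.

17320 μs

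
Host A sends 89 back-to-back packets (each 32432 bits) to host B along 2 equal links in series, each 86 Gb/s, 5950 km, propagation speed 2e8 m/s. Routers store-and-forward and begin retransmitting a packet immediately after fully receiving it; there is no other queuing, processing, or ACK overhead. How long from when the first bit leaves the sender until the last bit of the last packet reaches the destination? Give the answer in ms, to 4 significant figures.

59.53 ms

Per-hop transmission t_tx = L/R = 32432/86000000000 = 0.000377116 ms.
Per-hop propagation t_prop = 5950000/200000000 = 29.75 ms.
Pipeline fill: first packet needs 2·t_tx to clear all hops; remaining 88 packets each add one t_tx.
Total = (2+89-1)·t_tx + 2·t_prop = 90·0.000377116 + 2·29.75 = 59.53 ms.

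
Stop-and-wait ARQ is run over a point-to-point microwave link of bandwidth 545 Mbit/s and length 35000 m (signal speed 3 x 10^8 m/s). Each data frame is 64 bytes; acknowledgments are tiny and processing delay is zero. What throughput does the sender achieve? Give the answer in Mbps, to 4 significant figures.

2.185 Mbps

t_tx = L/R = 512/545000000 = 9.3945e-07 s.
t_prop = 35000/300000000 = 0.000116667 s; RTT = 0.000233333 s.
Cycle = t_tx + RTT = 0.000234273 s.
Throughput = L / cycle = 512 / 0.000234273 = 2.185 Mbps.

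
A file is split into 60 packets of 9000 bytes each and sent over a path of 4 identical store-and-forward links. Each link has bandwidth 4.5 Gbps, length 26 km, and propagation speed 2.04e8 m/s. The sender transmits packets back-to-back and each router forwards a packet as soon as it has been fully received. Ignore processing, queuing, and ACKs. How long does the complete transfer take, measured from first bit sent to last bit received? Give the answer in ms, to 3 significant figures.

Per-hop transmission t_tx = L/R = 72000/4500000000 = 0.016 ms.
Per-hop propagation t_prop = 26000/204000000 = 0.127451 ms.
Pipeline fill: first packet needs 4·t_tx to clear all hops; remaining 59 packets each add one t_tx.
Total = (4+60-1)·t_tx + 4·t_prop = 63·0.016 + 4·0.127451 = 1.52 ms.

1.52 ms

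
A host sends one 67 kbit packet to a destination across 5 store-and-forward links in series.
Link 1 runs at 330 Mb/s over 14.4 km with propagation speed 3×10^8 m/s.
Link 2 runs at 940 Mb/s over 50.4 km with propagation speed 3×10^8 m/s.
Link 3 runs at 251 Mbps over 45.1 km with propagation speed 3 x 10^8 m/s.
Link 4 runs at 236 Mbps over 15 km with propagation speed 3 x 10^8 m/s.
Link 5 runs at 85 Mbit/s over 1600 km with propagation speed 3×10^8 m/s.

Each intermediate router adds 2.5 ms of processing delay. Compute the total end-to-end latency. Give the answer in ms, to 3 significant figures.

L = 67000 bits.
Transmission delays (L/R per hop): 0.20303, 0.0712766, 0.266932, 0.283898, 0.788235 ms; sum = 1.61337 ms.
Propagation delays (d/s per hop): 0.048, 0.168, 0.150333, 0.05, 5.33333 ms; sum = 5.74967 ms.
Processing at 4 router(s): 4 × 2.5 ms = 10 ms.
End-to-end = 17.4 ms.

17.4 ms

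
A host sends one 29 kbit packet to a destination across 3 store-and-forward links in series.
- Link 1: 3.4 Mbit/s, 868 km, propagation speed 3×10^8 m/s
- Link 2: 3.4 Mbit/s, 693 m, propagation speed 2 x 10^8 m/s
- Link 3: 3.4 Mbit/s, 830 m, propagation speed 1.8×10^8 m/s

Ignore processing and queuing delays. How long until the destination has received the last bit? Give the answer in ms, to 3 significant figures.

28.5 ms

L = 29000 bits.
Transmission delay per hop = L/R = 29000/3400000 = 8.52941 ms; 3 hops → 25.5882 ms.
Propagation delays (d/s per hop): 2.89333, 0.003465, 0.00461111 ms; sum = 2.90141 ms.
End-to-end = 28.5 ms.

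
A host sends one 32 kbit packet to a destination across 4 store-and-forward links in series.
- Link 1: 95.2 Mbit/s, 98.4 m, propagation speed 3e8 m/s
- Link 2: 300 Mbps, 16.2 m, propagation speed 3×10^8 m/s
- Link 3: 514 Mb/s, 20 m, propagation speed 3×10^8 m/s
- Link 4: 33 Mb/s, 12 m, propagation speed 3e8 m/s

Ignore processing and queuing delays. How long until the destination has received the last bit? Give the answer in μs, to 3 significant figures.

1480 μs

L = 32000 bits.
Transmission delays (L/R per hop): 336.134, 106.667, 62.2568, 969.697 μs; sum = 1474.75 μs.
Propagation delays (d/s per hop): 0.328, 0.054, 0.0666667, 0.04 μs; sum = 0.488667 μs.
End-to-end = 1480 μs.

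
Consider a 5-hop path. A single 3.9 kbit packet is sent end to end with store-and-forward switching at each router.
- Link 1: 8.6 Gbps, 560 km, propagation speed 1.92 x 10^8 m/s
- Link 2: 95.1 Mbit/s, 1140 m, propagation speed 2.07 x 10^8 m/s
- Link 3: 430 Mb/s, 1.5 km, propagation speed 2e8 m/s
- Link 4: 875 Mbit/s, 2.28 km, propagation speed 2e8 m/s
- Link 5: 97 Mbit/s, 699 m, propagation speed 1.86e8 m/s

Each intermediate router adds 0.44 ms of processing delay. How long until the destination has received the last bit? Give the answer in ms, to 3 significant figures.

4.80 ms

L = 3900 bits.
Transmission delays (L/R per hop): 0.000453488, 0.0410095, 0.00906977, 0.00445714, 0.0402062 ms; sum = 0.095196 ms.
Propagation delays (d/s per hop): 2.91667, 0.00550725, 0.0075, 0.0114, 0.00375806 ms; sum = 2.94483 ms.
Processing at 4 router(s): 4 × 0.44 ms = 1.76 ms.
End-to-end = 4.80 ms.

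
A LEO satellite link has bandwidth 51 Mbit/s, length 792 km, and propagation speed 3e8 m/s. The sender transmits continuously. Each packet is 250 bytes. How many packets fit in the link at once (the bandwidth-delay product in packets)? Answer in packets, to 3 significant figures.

Propagation delay = 792000 / 300000000 = 0.00264 s.
BDP = R × t_prop = 51000000 × 0.00264 = 134640 bits.
In packets of 2000 bits: 67.3 packets.

67.3 packets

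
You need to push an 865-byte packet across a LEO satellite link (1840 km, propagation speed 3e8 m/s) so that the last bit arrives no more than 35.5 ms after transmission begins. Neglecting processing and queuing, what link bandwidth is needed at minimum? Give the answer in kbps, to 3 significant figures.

L = 6920 bits.
Propagation delay = 1840000 / 300000000 = 6.13333 ms.
Transmission budget = 35.5 − 6.13333 = 29.3667 ms.
R ≥ L / t_tx = 6920 bits / 0.0293667 s = 236 kbps.

236 kbps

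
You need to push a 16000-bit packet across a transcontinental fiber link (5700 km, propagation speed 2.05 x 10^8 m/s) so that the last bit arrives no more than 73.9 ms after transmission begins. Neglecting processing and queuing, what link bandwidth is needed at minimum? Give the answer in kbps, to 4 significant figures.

347.1 kbps

Propagation delay = 5700000 / 2.05e+08 = 27.8049 ms.
Transmission budget = 73.9 − 27.8049 = 46.0951 ms.
R ≥ L / t_tx = 16000 bits / 0.0460951 s = 347.1 kbps.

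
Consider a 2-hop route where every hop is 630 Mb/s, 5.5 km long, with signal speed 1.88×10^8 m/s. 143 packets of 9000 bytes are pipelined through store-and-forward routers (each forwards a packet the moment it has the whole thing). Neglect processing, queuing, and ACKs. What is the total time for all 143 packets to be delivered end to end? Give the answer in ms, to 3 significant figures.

Per-hop transmission t_tx = L/R = 72000/630000000 = 0.114286 ms.
Per-hop propagation t_prop = 5500/188000000 = 0.0292553 ms.
Pipeline fill: first packet needs 2·t_tx to clear all hops; remaining 142 packets each add one t_tx.
Total = (2+143-1)·t_tx + 2·t_prop = 144·0.114286 + 2·0.0292553 = 16.5 ms.

16.5 ms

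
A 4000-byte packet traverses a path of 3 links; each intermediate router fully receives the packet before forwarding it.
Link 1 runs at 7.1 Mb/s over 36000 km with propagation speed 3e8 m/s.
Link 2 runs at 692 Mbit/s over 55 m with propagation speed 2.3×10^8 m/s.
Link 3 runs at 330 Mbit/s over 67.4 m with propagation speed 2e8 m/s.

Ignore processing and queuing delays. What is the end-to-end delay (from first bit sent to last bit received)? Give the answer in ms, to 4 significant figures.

124.7 ms

L = 4000 × 8 = 32000 bits.
Transmission delays (L/R per hop): 4.50704, 0.0462428, 0.0969697 ms; sum = 4.65025 ms.
Propagation delays (d/s per hop): 120, 0.00023913, 0.000337 ms; sum = 120.001 ms.
End-to-end = 124.7 ms.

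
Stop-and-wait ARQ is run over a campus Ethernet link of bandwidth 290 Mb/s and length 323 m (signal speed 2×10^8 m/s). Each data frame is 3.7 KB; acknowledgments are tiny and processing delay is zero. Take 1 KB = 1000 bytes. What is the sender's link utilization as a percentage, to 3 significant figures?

t_tx = L/R = 29600/290000000 = 0.000102069 s.
t_prop = 323/200000000 = 1.615e-06 s; RTT = 3.23e-06 s.
Cycle = t_tx + RTT = 0.000105299 s.
Utilization = t_tx / cycle = 0.000102069/0.000105299 = 96.9 %.

96.9 %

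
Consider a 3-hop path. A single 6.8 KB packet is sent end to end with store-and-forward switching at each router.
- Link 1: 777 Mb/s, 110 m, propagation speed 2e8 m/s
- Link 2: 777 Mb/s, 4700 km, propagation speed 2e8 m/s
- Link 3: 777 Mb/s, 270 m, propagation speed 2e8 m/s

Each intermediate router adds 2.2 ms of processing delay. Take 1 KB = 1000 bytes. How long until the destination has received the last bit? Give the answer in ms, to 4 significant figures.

L = 54400 bits.
Transmission delay per hop = L/R = 54400/777000000 = 0.0700129 ms; 3 hops → 0.210039 ms.
Propagation delays (d/s per hop): 0.00055, 23.5, 0.00135 ms; sum = 23.5019 ms.
Processing at 2 router(s): 2 × 2.2 ms = 4.4 ms.
End-to-end = 28.11 ms.

28.11 ms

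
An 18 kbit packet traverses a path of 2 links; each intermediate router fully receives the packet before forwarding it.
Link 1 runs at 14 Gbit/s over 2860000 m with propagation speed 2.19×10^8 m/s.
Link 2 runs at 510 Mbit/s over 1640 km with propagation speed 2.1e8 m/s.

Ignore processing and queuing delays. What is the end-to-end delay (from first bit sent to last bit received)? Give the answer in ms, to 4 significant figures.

20.91 ms

L = 18000 bits.
Transmission delays (L/R per hop): 0.00128571, 0.0352941 ms; sum = 0.0365798 ms.
Propagation delays (d/s per hop): 13.0594, 7.80952 ms; sum = 20.8689 ms.
End-to-end = 20.91 ms.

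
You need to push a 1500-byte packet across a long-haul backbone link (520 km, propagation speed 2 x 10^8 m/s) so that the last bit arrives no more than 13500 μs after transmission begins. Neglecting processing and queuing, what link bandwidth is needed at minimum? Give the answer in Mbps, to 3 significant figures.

1.10 Mbps

L = 12000 bits.
Propagation delay = 520000 / 200000000 = 2600 μs.
Transmission budget = 13500 − 2600 = 10900 μs.
R ≥ L / t_tx = 12000 bits / 0.0109 s = 1.10 Mbps.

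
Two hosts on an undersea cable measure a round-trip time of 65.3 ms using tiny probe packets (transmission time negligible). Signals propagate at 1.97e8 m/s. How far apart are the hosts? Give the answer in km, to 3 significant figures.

6430 km

One-way propagation = RTT/2 = 32.65 ms.
d = s × t = 197000000 × 0.03265 = 6430 km.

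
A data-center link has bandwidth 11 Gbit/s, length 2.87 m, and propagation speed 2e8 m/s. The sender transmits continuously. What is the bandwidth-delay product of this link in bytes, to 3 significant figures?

19.7 bytes

Propagation delay = 2.87 / 200000000 = 1.435e-08 s.
BDP = R × t_prop = 11000000000 × 1.435e-08 = 157.85 bits.
In bytes: 157.85/8 = 19.7 bytes.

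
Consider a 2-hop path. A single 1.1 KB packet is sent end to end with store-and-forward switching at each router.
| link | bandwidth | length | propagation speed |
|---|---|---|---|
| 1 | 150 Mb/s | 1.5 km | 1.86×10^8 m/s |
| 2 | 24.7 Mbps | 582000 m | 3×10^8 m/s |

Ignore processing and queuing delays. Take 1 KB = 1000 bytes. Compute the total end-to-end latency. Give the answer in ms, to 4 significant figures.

2.363 ms

L = 8800 bits.
Transmission delays (L/R per hop): 0.0586667, 0.356275 ms; sum = 0.414942 ms.
Propagation delays (d/s per hop): 0.00806452, 1.94 ms; sum = 1.94806 ms.
End-to-end = 2.363 ms.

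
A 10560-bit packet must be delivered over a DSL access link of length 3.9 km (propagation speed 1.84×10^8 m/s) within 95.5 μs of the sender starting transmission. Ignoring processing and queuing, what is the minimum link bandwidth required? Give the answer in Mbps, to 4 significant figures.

Propagation delay = 3900 / 184000000 = 21.1957 μs.
Transmission budget = 95.5 − 21.1957 = 74.3043 μs.
R ≥ L / t_tx = 10560 bits / 7.43043e-05 s = 142.1 Mbps.

142.1 Mbps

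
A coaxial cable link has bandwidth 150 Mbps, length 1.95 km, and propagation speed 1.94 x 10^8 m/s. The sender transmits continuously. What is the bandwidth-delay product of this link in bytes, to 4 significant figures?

Propagation delay = 1950 / 194000000 = 1.00515e-05 s.
BDP = R × t_prop = 150000000 × 1.00515e-05 = 1507.73 bits.
In bytes: 1507.73/8 = 188.5 bytes.

188.5 bytes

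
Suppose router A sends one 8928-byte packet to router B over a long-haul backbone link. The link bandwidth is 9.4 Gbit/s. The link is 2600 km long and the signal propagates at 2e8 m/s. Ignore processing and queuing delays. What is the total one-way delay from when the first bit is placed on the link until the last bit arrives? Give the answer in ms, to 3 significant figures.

13.0 ms

L = 8928 × 8 = 71424 bits.
Transmission delay = L/R = 71424 / 9400000000 = 0.0075983 ms.
Propagation delay = d/s = 2600000 m / 200000000 m/s = 13 ms.
Total = 13.0 ms.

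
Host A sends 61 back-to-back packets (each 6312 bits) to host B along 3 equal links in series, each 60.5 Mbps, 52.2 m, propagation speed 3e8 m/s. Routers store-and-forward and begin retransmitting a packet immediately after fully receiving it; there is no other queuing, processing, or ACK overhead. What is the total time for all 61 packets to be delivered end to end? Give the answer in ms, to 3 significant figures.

6.57 ms

Per-hop transmission t_tx = L/R = 6312/60500000 = 0.104331 ms.
Per-hop propagation t_prop = 52.2/300000000 = 0.000174 ms.
Pipeline fill: first packet needs 3·t_tx to clear all hops; remaining 60 packets each add one t_tx.
Total = (3+61-1)·t_tx + 3·t_prop = 63·0.104331 + 3·0.000174 = 6.57 ms.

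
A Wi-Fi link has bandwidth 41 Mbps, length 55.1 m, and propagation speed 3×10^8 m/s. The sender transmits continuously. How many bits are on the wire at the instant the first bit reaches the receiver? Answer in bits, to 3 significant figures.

7.53 bits

Propagation delay = 55.1 / 300000000 = 1.83667e-07 s.
BDP = R × t_prop = 41000000 × 1.83667e-07 = 7.53033 bits.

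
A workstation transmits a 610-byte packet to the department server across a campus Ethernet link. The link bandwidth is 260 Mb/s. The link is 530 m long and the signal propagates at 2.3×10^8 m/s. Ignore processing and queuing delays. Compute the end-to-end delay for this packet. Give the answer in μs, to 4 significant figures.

21.07 μs

L = 610 × 8 = 4880 bits.
Transmission delay = L/R = 4880 / 260000000 = 18.7692 μs.
Propagation delay = d/s = 530 m / 2.3e+08 m/s = 2.30435 μs.
Total = 21.07 μs.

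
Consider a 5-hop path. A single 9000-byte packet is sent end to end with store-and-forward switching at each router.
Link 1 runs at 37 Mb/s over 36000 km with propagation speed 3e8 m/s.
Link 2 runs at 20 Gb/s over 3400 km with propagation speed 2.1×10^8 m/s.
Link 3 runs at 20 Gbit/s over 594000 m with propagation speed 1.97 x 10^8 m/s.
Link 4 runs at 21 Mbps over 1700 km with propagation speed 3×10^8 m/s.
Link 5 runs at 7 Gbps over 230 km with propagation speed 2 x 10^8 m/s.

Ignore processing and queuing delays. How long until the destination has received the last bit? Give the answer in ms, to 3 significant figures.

L = 9000 × 8 = 72000 bits.
Transmission delays (L/R per hop): 1.94595, 0.0036, 0.0036, 3.42857, 0.0102857 ms; sum = 5.392 ms.
Propagation delays (d/s per hop): 120, 16.1905, 3.01523, 5.66667, 1.15 ms; sum = 146.022 ms.
End-to-end = 151 ms.

151 ms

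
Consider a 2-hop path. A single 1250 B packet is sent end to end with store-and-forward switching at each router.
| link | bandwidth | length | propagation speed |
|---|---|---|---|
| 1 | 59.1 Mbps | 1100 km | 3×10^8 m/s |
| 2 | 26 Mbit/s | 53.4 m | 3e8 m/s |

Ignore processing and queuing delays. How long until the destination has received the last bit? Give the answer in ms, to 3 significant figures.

L = 1250 × 8 = 10000 bits.
Transmission delays (L/R per hop): 0.169205, 0.384615 ms; sum = 0.55382 ms.
Propagation delays (d/s per hop): 3.66667, 0.000178 ms; sum = 3.66684 ms.
End-to-end = 4.22 ms.

4.22 ms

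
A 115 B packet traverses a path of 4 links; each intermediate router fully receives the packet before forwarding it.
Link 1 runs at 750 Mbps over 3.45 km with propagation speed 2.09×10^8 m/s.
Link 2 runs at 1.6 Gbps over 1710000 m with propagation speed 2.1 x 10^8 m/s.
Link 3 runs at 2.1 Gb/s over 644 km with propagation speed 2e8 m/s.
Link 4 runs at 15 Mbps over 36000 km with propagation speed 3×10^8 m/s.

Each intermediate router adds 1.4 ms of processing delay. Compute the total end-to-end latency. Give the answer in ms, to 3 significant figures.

L = 115 × 8 = 920 bits.
Transmission delays (L/R per hop): 0.00122667, 0.000575, 0.000438095, 0.0613333 ms; sum = 0.0635731 ms.
Propagation delays (d/s per hop): 0.0165072, 8.14286, 3.22, 120 ms; sum = 131.379 ms.
Processing at 3 router(s): 3 × 1.4 ms = 4.2 ms.
End-to-end = 136 ms.

136 ms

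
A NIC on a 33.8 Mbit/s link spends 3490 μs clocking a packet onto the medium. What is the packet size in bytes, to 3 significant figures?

14700 bytes

L = R × t_tx = 33800000 b/s × 0.00349 s = 117962 bits.
In bytes: 117962 / 8 = 14700 bytes.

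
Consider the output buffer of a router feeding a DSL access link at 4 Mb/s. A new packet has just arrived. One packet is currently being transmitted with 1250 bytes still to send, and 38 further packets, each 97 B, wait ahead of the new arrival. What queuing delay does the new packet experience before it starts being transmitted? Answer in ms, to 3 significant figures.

9.87 ms

Each queued packet: L/R = 776/4000000 = 0.194 ms.
38 queued → 7.372 ms.
Plus remaining 10000 bits of current packet: 2.5 ms.
Queuing delay = 9.87 ms.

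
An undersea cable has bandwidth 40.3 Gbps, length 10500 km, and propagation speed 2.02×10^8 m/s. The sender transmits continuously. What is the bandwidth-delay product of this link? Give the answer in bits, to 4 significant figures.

2095000000 bits

Propagation delay = 10500000 / 202000000 = 0.0519802 s.
BDP = R × t_prop = 40300000000 × 0.0519802 = 2094800000 bits.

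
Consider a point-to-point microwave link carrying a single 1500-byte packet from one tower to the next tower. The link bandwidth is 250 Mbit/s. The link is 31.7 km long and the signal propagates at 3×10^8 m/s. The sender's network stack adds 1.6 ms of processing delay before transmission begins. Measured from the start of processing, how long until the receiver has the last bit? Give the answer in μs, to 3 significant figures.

1750 μs

L = 1500 × 8 = 12000 bits.
Transmission delay = L/R = 12000 / 250000000 = 48 μs.
Propagation delay = d/s = 31700 m / 300000000 m/s = 105.667 μs.
Plus processing delay 1.6 ms = 1600 μs.
Total = 1750 μs.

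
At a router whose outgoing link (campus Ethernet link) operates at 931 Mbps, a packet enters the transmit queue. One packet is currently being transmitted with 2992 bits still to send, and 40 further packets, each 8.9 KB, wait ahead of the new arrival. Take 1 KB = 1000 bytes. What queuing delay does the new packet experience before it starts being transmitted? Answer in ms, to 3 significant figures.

Each queued packet: L/R = 71200/931000000 = 0.0764769 ms.
40 queued → 3.05908 ms.
Plus remaining 2992 bits of current packet: 0.00321375 ms.
Queuing delay = 3.06 ms.

3.06 ms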